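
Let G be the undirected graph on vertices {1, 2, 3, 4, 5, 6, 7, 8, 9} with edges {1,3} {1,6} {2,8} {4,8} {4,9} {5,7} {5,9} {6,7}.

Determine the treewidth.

A width-1 tree decomposition is:
Bags: B1 = {2, 8}  B2 = {4, 8}  B3 = {4, 9}  B4 = {5, 9}  B5 = {5, 7}  B6 = {6, 7}  B7 = {1, 6}  B8 = {1, 3}
Tree: B1–B2, B2–B3, B3–B4, B4–B5, B5–B6, B6–B7, B7–B8
Each bag holds 2 vertices, so the decomposition has width 1, which upper-bounds the treewidth. Since G has at least one edge (e.g. 2–8), it is not an edgeless graph, so tw(G) ≥ 1. Hence tw(G) = 1 exactly.

1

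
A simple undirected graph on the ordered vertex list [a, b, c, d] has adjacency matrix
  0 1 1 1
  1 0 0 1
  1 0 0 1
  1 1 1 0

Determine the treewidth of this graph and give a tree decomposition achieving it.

Each bag holds 3 vertices, so the decomposition has width 2, which upper-bounds the treewidth. On the other hand G contains the 3-clique {a, c, d}. A clique must lie in a single bag of any decomposition, so no decomposition can have width below 2. Hence tw(G) = 2 exactly.

Treewidth 2.
Bags: B1 = {a, c, d}  B2 = {a, b, d}
Tree: B1–B2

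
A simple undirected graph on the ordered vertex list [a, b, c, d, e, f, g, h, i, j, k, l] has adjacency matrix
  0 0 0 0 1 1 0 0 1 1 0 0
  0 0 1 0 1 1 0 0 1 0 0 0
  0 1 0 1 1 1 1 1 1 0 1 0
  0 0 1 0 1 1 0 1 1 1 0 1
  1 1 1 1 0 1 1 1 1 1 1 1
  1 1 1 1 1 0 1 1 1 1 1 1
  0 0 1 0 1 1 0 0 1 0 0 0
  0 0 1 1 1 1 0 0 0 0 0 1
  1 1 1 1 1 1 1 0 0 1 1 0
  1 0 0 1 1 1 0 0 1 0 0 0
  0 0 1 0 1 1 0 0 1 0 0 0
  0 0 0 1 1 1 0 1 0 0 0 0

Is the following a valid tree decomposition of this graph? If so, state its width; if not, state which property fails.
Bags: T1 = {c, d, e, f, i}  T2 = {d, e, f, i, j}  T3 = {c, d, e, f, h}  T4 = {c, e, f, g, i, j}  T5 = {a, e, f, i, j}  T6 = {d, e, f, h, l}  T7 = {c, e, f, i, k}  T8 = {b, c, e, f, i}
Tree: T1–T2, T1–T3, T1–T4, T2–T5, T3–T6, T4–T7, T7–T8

A tree decomposition must satisfy three properties: every vertex lies in some bag; for every edge, both endpoints lie together in some bag; and for every vertex, the bags containing it form a connected subtree. Here bags containing vertex j are not connected in the tree, so the decomposition is invalid.

No — bags containing vertex j are not connected in the tree.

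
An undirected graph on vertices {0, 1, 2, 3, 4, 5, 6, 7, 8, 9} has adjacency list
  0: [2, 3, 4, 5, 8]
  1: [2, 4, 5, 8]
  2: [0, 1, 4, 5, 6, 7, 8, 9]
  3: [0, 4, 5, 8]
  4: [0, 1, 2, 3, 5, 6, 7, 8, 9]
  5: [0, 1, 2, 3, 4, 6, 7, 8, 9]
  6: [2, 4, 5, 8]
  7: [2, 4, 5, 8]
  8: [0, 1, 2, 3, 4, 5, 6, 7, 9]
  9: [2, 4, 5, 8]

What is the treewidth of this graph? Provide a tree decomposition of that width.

The largest bag has 5 vertices, giving width 4; this decomposition certifies tw(G) ≤ 4. Conversely, {0, 2, 4, 5, 8} is a clique of size 5, and the vertices of any clique must share a bag in every tree decomposition; so some bag has ≥ 5 vertices and tw(G) ≥ 4. The upper and lower bounds meet at 4, so that is the treewidth.

Treewidth 4.
One such decomposition:
Bags: B1 = {2, 4, 5, 8, 9}  B2 = {1, 2, 4, 5, 8}  B3 = {0, 2, 4, 5, 8}  B4 = {0, 3, 4, 5, 8}  B5 = {2, 4, 5, 7, 8}  B6 = {2, 4, 5, 6, 8}
Tree: B1–B2, B1–B3, B3–B4, B3–B5, B3–B6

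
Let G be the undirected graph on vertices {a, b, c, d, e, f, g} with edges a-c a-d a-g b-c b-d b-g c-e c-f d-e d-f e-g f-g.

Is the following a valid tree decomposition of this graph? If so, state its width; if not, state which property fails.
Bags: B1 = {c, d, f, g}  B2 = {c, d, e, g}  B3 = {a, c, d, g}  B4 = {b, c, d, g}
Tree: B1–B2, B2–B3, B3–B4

Yes; width 3.

Checking the three conditions: (i) the bags cover all of {a, b, c, d, e, f, g}; (ii) for each edge, some bag contains both endpoints; (iii) the bags containing any fixed vertex form a subtree. All hold, so the decomposition is valid with width 4 − 1 = 3.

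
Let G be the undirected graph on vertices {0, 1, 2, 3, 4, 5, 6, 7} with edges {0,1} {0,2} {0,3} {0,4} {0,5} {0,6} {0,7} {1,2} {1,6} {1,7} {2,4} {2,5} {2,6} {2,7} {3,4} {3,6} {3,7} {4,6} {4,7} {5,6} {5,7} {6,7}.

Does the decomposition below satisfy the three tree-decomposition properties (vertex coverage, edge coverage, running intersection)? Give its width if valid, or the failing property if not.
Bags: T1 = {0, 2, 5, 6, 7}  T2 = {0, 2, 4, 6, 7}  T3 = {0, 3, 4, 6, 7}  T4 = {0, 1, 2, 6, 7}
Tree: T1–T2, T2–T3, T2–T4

Checking the three conditions: (i) the bags cover all of {0, 1, 2, 3, 4, 5, 6, 7}; (ii) for each edge, some bag contains both endpoints; (iii) the bags containing any fixed vertex form a subtree. All hold, so the decomposition is valid with width 5 − 1 = 4.

Yes; width 4.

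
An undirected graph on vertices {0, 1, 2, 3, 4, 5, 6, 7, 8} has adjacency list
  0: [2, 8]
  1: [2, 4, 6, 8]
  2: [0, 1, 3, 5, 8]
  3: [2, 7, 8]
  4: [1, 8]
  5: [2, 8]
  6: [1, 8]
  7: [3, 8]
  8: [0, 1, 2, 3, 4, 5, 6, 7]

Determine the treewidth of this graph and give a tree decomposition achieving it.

Treewidth 2.
Bags: B1 = {1, 2, 8}  B2 = {1, 4, 8}  B3 = {2, 3, 8}  B4 = {2, 5, 8}  B5 = {0, 2, 8}  B6 = {1, 6, 8}  B7 = {3, 7, 8}
Tree: B1–B2, B1–B3, B3–B4, B4–B5, B1–B6, B3–B7

The largest bag has 3 vertices, giving width 2; this decomposition certifies tw(G) ≤ 2. Conversely, {0, 2, 8} is a clique of size 3, and the vertices of any clique must share a bag in every tree decomposition; so some bag has ≥ 3 vertices and tw(G) ≥ 2. Hence tw(G) = 2 exactly.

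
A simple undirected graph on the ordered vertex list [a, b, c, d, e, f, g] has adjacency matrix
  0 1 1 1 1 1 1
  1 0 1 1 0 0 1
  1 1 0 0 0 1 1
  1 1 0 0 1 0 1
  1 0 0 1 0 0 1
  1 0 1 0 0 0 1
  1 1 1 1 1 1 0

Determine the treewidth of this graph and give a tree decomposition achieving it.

Treewidth 3.
One optimal decomposition is:
Bags: B1 = {a, d, e, g}  B2 = {a, b, d, g}  B3 = {a, b, c, g}  B4 = {a, c, f, g}
Tree: B1–B2, B2–B3, B3–B4

Each bag holds 4 vertices, so the decomposition has width 3, which upper-bounds the treewidth. On the other hand G contains the 4-clique {a, d, e, g}. A clique must lie in a single bag of any decomposition, so no decomposition can have width below 3. Therefore the treewidth is 3.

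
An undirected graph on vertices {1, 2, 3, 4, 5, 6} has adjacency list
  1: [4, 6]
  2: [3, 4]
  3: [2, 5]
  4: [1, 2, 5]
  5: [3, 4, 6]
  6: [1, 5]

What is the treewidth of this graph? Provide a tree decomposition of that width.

Every bag has size at most 3, so the width is 3 − 1 = 2 and tw(G) ≤ 2. For the lower bound, G contains the cycle 1–6–5–4–1, so G is not a forest; only forests have treewidth ≤ 1, hence tw(G) ≥ 2. Combining the bounds, tw(G) = 2.

Treewidth 2.
One such decomposition:
Bags: B1 = {1, 4, 6}  B2 = {4, 5, 6}  B3 = {2, 4, 5}  B4 = {2, 3, 5}
Tree: B1–B2, B2–B3, B3–B4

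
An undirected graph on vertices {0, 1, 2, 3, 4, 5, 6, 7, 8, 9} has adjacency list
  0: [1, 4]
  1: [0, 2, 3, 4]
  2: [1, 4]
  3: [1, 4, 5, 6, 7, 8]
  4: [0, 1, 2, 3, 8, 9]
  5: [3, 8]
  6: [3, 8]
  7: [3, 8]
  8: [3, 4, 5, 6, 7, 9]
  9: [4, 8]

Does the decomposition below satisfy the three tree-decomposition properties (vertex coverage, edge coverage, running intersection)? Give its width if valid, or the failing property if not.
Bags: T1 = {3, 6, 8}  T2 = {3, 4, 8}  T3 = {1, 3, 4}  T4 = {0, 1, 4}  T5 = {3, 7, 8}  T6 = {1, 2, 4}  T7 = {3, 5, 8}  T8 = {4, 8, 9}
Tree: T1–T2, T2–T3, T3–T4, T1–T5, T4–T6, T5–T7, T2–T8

Yes; width 2.

Checking the three conditions: (i) the bags cover all of {0, 1, 2, 3, 4, 5, 6, 7, 8, 9}; (ii) for each edge, some bag contains both endpoints; (iii) the bags containing any fixed vertex form a subtree. All hold, so the decomposition is valid with width 3 − 1 = 2.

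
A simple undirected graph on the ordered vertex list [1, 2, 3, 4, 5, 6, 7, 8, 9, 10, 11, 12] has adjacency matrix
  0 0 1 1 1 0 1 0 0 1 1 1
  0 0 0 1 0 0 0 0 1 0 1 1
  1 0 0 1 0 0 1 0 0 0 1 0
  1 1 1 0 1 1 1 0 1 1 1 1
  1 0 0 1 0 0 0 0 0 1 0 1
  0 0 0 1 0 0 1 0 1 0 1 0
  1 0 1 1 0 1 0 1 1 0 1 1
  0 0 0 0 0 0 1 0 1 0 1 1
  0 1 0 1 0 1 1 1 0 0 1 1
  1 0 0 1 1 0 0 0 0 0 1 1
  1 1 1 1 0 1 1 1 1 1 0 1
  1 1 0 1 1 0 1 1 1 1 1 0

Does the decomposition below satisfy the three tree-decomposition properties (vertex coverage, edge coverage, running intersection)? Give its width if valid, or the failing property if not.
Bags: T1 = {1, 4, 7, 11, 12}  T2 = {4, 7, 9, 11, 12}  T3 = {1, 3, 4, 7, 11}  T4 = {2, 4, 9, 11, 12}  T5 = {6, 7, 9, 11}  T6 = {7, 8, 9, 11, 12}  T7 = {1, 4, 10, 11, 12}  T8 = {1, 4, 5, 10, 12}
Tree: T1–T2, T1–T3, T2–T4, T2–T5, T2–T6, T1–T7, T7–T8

A tree decomposition must satisfy three properties: every vertex lies in some bag; for every edge, both endpoints lie together in some bag; and for every vertex, the bags containing it form a connected subtree. Here edge (4,6) lies in no bag, so the decomposition is invalid.

No — edge (4,6) lies in no bag.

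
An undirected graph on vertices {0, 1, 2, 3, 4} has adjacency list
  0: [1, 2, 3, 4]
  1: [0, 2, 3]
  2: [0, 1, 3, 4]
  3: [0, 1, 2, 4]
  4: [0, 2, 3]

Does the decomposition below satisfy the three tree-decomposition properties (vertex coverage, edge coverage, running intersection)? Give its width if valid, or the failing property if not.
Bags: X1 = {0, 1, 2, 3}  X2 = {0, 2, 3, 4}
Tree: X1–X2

Yes; width 3.

Vertex coverage: the bags together contain {0, 1, 2, 3, 4}, the full vertex set. Edge coverage: each edge of G has both endpoints in at least one bag. Running intersection: for every vertex, the bags containing it form a connected subtree. All three properties hold, so this is a valid tree decomposition of width max|bag| − 1 = 3, and hence tw(G) ≤ 3.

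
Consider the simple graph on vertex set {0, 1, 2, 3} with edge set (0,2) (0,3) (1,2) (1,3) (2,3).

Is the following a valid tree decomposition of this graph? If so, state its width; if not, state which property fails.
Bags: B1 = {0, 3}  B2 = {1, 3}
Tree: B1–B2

A tree decomposition must satisfy three properties: every vertex lies in some bag; for every edge, both endpoints lie together in some bag; and for every vertex, the bags containing it form a connected subtree. Here vertex 2 appears in no bag, so the decomposition is invalid.

No — vertex 2 appears in no bag.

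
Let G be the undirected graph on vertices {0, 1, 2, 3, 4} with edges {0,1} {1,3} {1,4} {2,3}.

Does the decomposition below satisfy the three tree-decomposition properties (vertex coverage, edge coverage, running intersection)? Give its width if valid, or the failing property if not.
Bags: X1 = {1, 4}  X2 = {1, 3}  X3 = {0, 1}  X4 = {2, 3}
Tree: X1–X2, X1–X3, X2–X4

Vertex coverage: the bags together contain {0, 1, 2, 3, 4}, the full vertex set. Edge coverage: each edge of G has both endpoints in at least one bag. Running intersection: for every vertex, the bags containing it form a connected subtree. All three properties hold, so this is a valid tree decomposition of width max|bag| − 1 = 1, and hence tw(G) ≤ 1.

Yes; width 1.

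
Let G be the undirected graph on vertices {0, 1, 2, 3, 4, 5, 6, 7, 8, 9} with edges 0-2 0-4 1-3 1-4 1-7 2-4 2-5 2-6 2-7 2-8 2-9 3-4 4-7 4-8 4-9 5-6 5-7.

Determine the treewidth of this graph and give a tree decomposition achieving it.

Treewidth 2.
One such decomposition:
Bags: B1 = {2, 4, 7}  B2 = {2, 5, 7}  B3 = {1, 4, 7}  B4 = {2, 4, 8}  B5 = {2, 4, 9}  B6 = {2, 5, 6}  B7 = {0, 2, 4}  B8 = {1, 3, 4}
Tree: B1–B2, B1–B3, B1–B4, B1–B5, B2–B6, B1–B7, B3–B8

Every bag has size at most 3, so the width is 3 − 1 = 2 and tw(G) ≤ 2. Conversely, {1, 3, 4} is a clique of size 3, and the vertices of any clique must share a bag in every tree decomposition; so some bag has ≥ 3 vertices and tw(G) ≥ 2. Therefore the treewidth is 2.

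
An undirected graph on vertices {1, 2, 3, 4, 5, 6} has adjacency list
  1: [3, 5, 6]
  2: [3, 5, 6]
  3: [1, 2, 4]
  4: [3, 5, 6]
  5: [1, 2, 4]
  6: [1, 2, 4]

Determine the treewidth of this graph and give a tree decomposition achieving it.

Treewidth 3.
One optimal decomposition is:
Bags: B1 = {3, 4, 5, 6}  B2 = {1, 3, 5, 6}  B3 = {2, 3, 5, 6}
Tree: B1–B2, B2–B3

Each bag holds 4 vertices, so the decomposition has width 3, which upper-bounds the treewidth. For the lower bound: the 4 vertex sets {3,4}, {1,5}, {6}, {2} are disjoint, each induces a connected subgraph, and every pair is joined by at least one edge of G. Contracting each set to a single vertex therefore yields K_{4} as a minor, and since treewidth is minor-monotone, tw(G) ≥ tw(K_{4}) = 3. Combining the bounds, tw(G) = 3.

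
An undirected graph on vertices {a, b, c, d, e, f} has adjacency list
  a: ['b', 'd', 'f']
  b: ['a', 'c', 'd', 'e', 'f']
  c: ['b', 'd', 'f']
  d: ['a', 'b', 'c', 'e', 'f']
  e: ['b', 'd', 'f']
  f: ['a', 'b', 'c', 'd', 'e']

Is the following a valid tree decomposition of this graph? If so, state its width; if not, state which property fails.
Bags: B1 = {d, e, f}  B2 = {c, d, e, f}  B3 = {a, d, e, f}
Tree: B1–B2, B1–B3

A tree decomposition must satisfy three properties: every vertex lies in some bag; for every edge, both endpoints lie together in some bag; and for every vertex, the bags containing it form a connected subtree. Here vertex b appears in no bag, so the decomposition is invalid.

No — vertex b appears in no bag.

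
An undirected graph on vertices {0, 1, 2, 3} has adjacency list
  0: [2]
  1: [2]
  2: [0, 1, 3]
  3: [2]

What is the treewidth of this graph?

1

A width-1 tree decomposition is:
Bags: B1 = {1, 2}  B2 = {0, 2}  B3 = {2, 3}
Tree: B1–B2, B1–B3
Every bag has size at most 2, so the width is 2 − 1 = 1 and tw(G) ≤ 1. Since G has at least one edge (e.g. 1–2), it is not an edgeless graph, so tw(G) ≥ 1. Hence tw(G) = 1 exactly.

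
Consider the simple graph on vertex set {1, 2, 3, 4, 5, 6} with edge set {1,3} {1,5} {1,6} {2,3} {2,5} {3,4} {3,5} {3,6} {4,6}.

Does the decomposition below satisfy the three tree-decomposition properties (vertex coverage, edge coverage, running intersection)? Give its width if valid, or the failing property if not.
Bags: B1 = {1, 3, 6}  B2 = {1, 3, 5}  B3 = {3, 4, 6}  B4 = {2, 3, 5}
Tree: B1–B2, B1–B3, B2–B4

Checking the three conditions: (i) the bags cover all of {1, 2, 3, 4, 5, 6}; (ii) for each edge, some bag contains both endpoints; (iii) the bags containing any fixed vertex form a subtree. All hold, so the decomposition is valid with width 3 − 1 = 2.

Yes; width 2.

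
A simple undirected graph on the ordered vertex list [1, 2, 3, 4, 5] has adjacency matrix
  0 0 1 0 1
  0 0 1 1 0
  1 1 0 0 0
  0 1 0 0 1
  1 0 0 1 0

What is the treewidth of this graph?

2

A width-2 tree decomposition is:
Bags: B1 = {1, 4, 5}  B2 = {1, 3, 4}  B3 = {2, 3, 4}
Tree: B1–B2, B2–B3
Each bag holds 3 vertices, so the decomposition has width 2, which upper-bounds the treewidth. Since 4–5–1–3–2–4 is a cycle in G, G is not acyclic. Forests are exactly the graphs of treewidth ≤ 1, so tw(G) ≥ 2. Therefore the treewidth is 2.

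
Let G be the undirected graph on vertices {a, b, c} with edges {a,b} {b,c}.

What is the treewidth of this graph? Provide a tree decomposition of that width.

Treewidth 1.
Bags: B1 = {a, b}  B2 = {b, c}
Tree: B1–B2

Every bag has size at most 2, so the width is 2 − 1 = 1 and tw(G) ≤ 1. Since G has at least one edge (e.g. a–b), it is not an edgeless graph, so tw(G) ≥ 1. Therefore the treewidth is 1.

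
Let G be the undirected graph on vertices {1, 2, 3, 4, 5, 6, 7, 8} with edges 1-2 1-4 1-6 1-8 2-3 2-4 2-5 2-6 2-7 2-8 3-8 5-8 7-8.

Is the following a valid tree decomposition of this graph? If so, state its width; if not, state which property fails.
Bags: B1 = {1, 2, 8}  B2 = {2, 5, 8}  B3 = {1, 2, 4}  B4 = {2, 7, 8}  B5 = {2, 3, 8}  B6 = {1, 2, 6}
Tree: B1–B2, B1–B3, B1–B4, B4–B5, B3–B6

Yes; width 2.

Checking the three conditions: (i) the bags cover all of {1, 2, 3, 4, 5, 6, 7, 8}; (ii) for each edge, some bag contains both endpoints; (iii) the bags containing any fixed vertex form a subtree. All hold, so the decomposition is valid with width 3 − 1 = 2.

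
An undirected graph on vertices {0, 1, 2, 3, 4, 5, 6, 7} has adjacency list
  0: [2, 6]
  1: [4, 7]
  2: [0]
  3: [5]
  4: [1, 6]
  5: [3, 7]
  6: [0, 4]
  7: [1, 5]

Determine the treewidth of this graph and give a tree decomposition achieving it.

Each bag holds 2 vertices, so the decomposition has width 1, which upper-bounds the treewidth. G has an edge, so its treewidth is at least 1. Hence tw(G) = 1 exactly.

Treewidth 1.
Bags: B1 = {3, 5}  B2 = {5, 7}  B3 = {1, 7}  B4 = {1, 4}  B5 = {4, 6}  B6 = {0, 6}  B7 = {0, 2}
Tree: B1–B2, B2–B3, B3–B4, B4–B5, B5–B6, B6–B7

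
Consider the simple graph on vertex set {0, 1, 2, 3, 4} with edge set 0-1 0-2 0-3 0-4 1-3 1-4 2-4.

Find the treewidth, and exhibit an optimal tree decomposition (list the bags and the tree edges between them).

Treewidth 2.
Bags: B1 = {0, 1, 4}  B2 = {0, 2, 4}  B3 = {0, 1, 3}
Tree: B1–B2, B1–B3

Each bag holds 3 vertices, so the decomposition has width 2, which upper-bounds the treewidth. On the other hand G contains the 3-clique {0, 1, 3}. A clique must lie in a single bag of any decomposition, so no decomposition can have width below 2. Combining the bounds, tw(G) = 2.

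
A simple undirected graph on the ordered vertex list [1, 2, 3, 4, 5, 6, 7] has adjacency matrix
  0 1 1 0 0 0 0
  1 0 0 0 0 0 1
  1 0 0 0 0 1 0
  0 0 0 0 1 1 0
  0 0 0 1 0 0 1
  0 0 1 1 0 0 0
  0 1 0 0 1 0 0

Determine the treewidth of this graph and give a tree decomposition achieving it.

Each bag holds 3 vertices, so the decomposition has width 2, which upper-bounds the treewidth. Since 6–3–1–2–7–5–4–6 is a cycle in G, G is not acyclic. Forests are exactly the graphs of treewidth ≤ 1, so tw(G) ≥ 2. Hence tw(G) = 2 exactly.

Treewidth 2.
One optimal decomposition is:
Bags: B1 = {1, 3, 6}  B2 = {1, 2, 6}  B3 = {2, 6, 7}  B4 = {5, 6, 7}  B5 = {4, 5, 6}
Tree: B1–B2, B2–B3, B3–B4, B4–B5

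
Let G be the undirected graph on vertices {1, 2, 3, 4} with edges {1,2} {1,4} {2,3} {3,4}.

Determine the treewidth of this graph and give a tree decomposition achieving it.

Each bag holds 3 vertices, so the decomposition has width 2, which upper-bounds the treewidth. Since 2–1–4–3–2 is a cycle in G, G is not acyclic. Forests are exactly the graphs of treewidth ≤ 1, so tw(G) ≥ 2. The upper and lower bounds meet at 2, so that is the treewidth.

Treewidth 2.
One optimal decomposition is:
Bags: B1 = {1, 2, 4}  B2 = {2, 3, 4}
Tree: B1–B2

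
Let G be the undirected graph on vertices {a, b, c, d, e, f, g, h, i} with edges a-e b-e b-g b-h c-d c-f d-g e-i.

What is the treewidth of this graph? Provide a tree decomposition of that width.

Treewidth 1.
Bags: B1 = {d, g}  B2 = {b, g}  B3 = {b, h}  B4 = {b, e}  B5 = {e, i}  B6 = {a, e}  B7 = {c, d}  B8 = {c, f}
Tree: B1–B2, B2–B3, B2–B4, B4–B5, B4–B6, B1–B7, B7–B8

Each bag holds 2 vertices, so the decomposition has width 1, which upper-bounds the treewidth. Any graph with an edge has treewidth ≥ 1, and G has the edge g–d. The upper and lower bounds meet at 1, so that is the treewidth.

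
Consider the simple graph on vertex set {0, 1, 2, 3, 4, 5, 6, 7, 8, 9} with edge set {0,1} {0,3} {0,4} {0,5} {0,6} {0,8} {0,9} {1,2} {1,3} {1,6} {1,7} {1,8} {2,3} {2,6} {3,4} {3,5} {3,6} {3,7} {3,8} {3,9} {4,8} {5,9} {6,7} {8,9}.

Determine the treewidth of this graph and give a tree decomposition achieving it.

Treewidth 3.
One optimal decomposition is:
Bags: B1 = {0, 1, 3, 6}  B2 = {0, 1, 3, 8}  B3 = {0, 3, 4, 8}  B4 = {1, 2, 3, 6}  B5 = {0, 3, 8, 9}  B6 = {0, 3, 5, 9}  B7 = {1, 3, 6, 7}
Tree: B1–B2, B2–B3, B1–B4, B3–B5, B5–B6, B1–B7

The largest bag has 4 vertices, giving width 3; this decomposition certifies tw(G) ≤ 3. For the lower bound, the 4 vertices {0, 1, 3, 8} are pairwise adjacent, and any tree decomposition puts a clique entirely inside one bag — forcing width ≥ 3. The upper and lower bounds meet at 3, so that is the treewidth.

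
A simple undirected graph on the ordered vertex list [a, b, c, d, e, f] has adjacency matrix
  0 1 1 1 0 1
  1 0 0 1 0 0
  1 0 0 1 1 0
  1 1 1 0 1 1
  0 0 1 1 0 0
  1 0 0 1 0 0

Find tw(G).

2

A width-2 tree decomposition is:
Bags: B1 = {a, c, d}  B2 = {a, b, d}  B3 = {a, d, f}  B4 = {c, d, e}
Tree: B1–B2, B1–B3, B1–B4
Each bag holds 3 vertices, so the decomposition has width 2, which upper-bounds the treewidth. For the lower bound, the 3 vertices {c, d, e} are pairwise adjacent, and any tree decomposition puts a clique entirely inside one bag — forcing width ≥ 2. Hence tw(G) = 2 exactly.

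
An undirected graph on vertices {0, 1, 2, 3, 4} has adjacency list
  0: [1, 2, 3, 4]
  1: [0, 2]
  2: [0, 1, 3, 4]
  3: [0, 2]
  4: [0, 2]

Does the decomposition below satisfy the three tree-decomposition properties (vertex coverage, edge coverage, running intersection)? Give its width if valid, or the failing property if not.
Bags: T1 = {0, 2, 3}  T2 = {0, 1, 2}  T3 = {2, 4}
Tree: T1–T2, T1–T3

No — edge (0,4) lies in no bag.

A tree decomposition must satisfy three properties: every vertex lies in some bag; for every edge, both endpoints lie together in some bag; and for every vertex, the bags containing it form a connected subtree. Here edge (0,4) lies in no bag, so the decomposition is invalid.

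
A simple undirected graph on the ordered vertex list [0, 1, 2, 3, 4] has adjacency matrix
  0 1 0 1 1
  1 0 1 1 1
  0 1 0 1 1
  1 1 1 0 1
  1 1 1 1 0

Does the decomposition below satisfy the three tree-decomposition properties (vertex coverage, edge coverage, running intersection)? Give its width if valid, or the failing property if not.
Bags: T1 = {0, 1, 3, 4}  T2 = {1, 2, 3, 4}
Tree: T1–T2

Yes; width 3.

Every vertex of G appears in some bag (union = {0, 1, 2, 3, 4}); every edge is covered by a bag; and for each vertex v the set of bags containing v is connected in the bag tree. The decomposition is therefore valid. The largest bag has 4 vertices, so the width is 3.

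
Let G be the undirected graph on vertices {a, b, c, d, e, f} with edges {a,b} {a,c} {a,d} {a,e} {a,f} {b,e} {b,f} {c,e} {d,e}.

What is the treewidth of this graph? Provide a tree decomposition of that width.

Every bag has size at most 3, so the width is 3 − 1 = 2 and tw(G) ≤ 2. For the lower bound, the 3 vertices {a, d, e} are pairwise adjacent, and any tree decomposition puts a clique entirely inside one bag — forcing width ≥ 2. Hence tw(G) = 2 exactly.

Treewidth 2.
Bags: B1 = {a, d, e}  B2 = {a, b, e}  B3 = {a, b, f}  B4 = {a, c, e}
Tree: B1–B2, B2–B3, B1–B4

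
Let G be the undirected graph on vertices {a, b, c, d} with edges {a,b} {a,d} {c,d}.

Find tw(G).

A width-1 tree decomposition is:
Bags: B1 = {a, d}  B2 = {a, b}  B3 = {c, d}
Tree: B1–B2, B1–B3
The largest bag has 2 vertices, giving width 1; this decomposition certifies tw(G) ≤ 1. Since G has at least one edge (e.g. a–d), it is not an edgeless graph, so tw(G) ≥ 1. Combining the bounds, tw(G) = 1.

1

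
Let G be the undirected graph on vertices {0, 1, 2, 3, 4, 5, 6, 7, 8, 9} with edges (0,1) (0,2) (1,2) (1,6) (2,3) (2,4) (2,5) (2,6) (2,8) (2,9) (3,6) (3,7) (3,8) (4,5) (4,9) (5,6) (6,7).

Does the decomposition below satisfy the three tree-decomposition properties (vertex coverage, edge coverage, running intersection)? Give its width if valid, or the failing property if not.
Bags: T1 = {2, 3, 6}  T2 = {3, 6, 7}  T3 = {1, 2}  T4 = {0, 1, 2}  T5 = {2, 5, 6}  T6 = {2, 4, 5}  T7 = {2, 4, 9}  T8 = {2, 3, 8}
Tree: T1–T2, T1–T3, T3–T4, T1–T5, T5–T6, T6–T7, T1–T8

No — edge (6,1) lies in no bag.

A tree decomposition must satisfy three properties: every vertex lies in some bag; for every edge, both endpoints lie together in some bag; and for every vertex, the bags containing it form a connected subtree. Here edge (6,1) lies in no bag, so the decomposition is invalid.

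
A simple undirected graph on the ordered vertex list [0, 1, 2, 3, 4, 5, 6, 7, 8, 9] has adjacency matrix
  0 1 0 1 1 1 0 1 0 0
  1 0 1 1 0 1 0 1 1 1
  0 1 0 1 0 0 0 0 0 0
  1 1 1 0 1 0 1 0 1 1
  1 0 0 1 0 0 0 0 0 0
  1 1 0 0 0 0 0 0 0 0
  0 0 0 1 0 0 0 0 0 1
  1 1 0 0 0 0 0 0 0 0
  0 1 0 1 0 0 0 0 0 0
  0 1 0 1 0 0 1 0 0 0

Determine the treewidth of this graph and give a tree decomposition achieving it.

Treewidth 2.
One such decomposition:
Bags: B1 = {0, 1, 3}  B2 = {1, 2, 3}  B3 = {1, 3, 9}  B4 = {0, 3, 4}  B5 = {3, 6, 9}  B6 = {1, 3, 8}  B7 = {0, 1, 7}  B8 = {0, 1, 5}
Tree: B1–B2, B2–B3, B1–B4, B3–B5, B3–B6, B1–B7, B1–B8

Each bag holds 3 vertices, so the decomposition has width 2, which upper-bounds the treewidth. On the other hand G contains the 3-clique {0, 1, 3}. A clique must lie in a single bag of any decomposition, so no decomposition can have width below 2. Therefore the treewidth is 2.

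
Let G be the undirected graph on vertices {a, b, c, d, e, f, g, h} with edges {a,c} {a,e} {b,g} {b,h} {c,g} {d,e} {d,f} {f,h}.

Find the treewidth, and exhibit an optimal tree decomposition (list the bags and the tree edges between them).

Treewidth 2.
One optimal decomposition is:
Bags: B1 = {a, d, e}  B2 = {a, d, f}  B3 = {a, f, h}  B4 = {a, b, h}  B5 = {a, b, g}  B6 = {a, c, g}
Tree: B1–B2, B2–B3, B3–B4, B4–B5, B5–B6

The largest bag has 3 vertices, giving width 2; this decomposition certifies tw(G) ≤ 2. Since a–e–d–f–h–b–g–c–a is a cycle in G, G is not acyclic. Forests are exactly the graphs of treewidth ≤ 1, so tw(G) ≥ 2. Combining the bounds, tw(G) = 2.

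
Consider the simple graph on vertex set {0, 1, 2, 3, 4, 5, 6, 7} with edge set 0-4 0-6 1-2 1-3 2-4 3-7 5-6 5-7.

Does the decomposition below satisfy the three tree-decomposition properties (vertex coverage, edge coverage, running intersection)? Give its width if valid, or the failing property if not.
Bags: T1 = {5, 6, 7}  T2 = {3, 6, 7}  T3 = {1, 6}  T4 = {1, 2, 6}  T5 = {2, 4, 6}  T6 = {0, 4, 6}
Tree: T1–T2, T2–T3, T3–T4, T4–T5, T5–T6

A tree decomposition must satisfy three properties: every vertex lies in some bag; for every edge, both endpoints lie together in some bag; and for every vertex, the bags containing it form a connected subtree. Here edge (3,1) lies in no bag, so the decomposition is invalid.

No — edge (3,1) lies in no bag.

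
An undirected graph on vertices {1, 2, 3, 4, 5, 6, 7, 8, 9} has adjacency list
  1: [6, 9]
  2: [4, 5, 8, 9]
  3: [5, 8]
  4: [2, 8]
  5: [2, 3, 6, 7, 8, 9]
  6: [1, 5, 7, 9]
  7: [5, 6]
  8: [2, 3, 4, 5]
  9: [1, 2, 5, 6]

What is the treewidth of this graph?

2

A width-2 tree decomposition is:
Bags: B1 = {2, 5, 8}  B2 = {2, 5, 9}  B3 = {2, 4, 8}  B4 = {3, 5, 8}  B5 = {5, 6, 9}  B6 = {1, 6, 9}  B7 = {5, 6, 7}
Tree: B1–B2, B1–B3, B1–B4, B2–B5, B5–B6, B5–B7
Each bag holds 3 vertices, so the decomposition has width 2, which upper-bounds the treewidth. For the lower bound, the 3 vertices {1, 6, 9} are pairwise adjacent, and any tree decomposition puts a clique entirely inside one bag — forcing width ≥ 2. Combining the bounds, tw(G) = 2.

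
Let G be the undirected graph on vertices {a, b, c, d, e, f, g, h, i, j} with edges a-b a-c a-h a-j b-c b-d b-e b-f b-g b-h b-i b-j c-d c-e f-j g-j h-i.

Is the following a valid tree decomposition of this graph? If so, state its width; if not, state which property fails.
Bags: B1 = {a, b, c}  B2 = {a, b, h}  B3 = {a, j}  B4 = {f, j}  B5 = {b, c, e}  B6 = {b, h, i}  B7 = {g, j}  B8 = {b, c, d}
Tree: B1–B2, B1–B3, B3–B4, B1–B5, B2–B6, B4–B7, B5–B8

No — edge (b,j) lies in no bag.

A tree decomposition must satisfy three properties: every vertex lies in some bag; for every edge, both endpoints lie together in some bag; and for every vertex, the bags containing it form a connected subtree. Here edge (b,j) lies in no bag, so the decomposition is invalid.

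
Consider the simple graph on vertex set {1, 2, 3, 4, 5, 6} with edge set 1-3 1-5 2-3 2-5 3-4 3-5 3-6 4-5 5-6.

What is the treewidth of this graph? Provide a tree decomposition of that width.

Treewidth 2.
Bags: B1 = {3, 5, 6}  B2 = {2, 3, 5}  B3 = {1, 3, 5}  B4 = {3, 4, 5}
Tree: B1–B2, B2–B3, B3–B4

Each bag holds 3 vertices, so the decomposition has width 2, which upper-bounds the treewidth. For the lower bound, the 3 vertices {1, 3, 5} are pairwise adjacent, and any tree decomposition puts a clique entirely inside one bag — forcing width ≥ 2. Combining the bounds, tw(G) = 2.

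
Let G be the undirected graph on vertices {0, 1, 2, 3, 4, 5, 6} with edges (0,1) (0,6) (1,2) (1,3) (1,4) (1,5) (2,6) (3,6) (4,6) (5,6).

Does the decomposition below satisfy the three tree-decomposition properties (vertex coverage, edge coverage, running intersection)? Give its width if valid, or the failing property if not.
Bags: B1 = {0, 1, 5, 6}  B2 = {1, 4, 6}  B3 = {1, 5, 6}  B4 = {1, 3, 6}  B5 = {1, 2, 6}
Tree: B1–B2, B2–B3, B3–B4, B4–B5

No — bags containing vertex 5 are not connected in the tree.

A tree decomposition must satisfy three properties: every vertex lies in some bag; for every edge, both endpoints lie together in some bag; and for every vertex, the bags containing it form a connected subtree. Here bags containing vertex 5 are not connected in the tree, so the decomposition is invalid.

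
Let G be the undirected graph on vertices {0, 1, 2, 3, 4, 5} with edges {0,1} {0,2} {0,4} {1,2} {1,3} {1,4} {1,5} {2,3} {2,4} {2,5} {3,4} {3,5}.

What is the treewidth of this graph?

A width-3 tree decomposition is:
Bags: B1 = {1, 2, 3, 5}  B2 = {1, 2, 3, 4}  B3 = {0, 1, 2, 4}
Tree: B1–B2, B2–B3
The largest bag has 4 vertices, giving width 3; this decomposition certifies tw(G) ≤ 3. Conversely, {0, 1, 2, 4} is a clique of size 4, and the vertices of any clique must share a bag in every tree decomposition; so some bag has ≥ 4 vertices and tw(G) ≥ 3. Therefore the treewidth is 3.

3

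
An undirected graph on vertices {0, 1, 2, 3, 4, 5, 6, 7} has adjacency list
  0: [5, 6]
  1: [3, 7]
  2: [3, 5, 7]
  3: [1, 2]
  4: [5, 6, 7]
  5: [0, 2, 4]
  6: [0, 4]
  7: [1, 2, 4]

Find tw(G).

2

A width-2 tree decomposition is:
Bags: B1 = {0, 5, 6}  B2 = {4, 5, 6}  B3 = {2, 4, 5}  B4 = {2, 4, 7}  B5 = {2, 3, 7}  B6 = {1, 3, 7}
Tree: B1–B2, B2–B3, B3–B4, B4–B5, B5–B6
The largest bag has 3 vertices, giving width 2; this decomposition certifies tw(G) ≤ 2. The edges 0–6–4–5–0 form a cycle, so G is not a tree and its treewidth is at least 2. Combining the bounds, tw(G) = 2.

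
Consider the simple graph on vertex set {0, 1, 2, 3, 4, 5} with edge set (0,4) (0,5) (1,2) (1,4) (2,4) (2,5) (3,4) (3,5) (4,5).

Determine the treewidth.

A width-2 tree decomposition is:
Bags: B1 = {3, 4, 5}  B2 = {2, 4, 5}  B3 = {1, 2, 4}  B4 = {0, 4, 5}
Tree: B1–B2, B2–B3, B2–B4
The largest bag has 3 vertices, giving width 2; this decomposition certifies tw(G) ≤ 2. On the other hand G contains the 3-clique {1, 2, 4}. A clique must lie in a single bag of any decomposition, so no decomposition can have width below 2. Therefore the treewidth is 2.

2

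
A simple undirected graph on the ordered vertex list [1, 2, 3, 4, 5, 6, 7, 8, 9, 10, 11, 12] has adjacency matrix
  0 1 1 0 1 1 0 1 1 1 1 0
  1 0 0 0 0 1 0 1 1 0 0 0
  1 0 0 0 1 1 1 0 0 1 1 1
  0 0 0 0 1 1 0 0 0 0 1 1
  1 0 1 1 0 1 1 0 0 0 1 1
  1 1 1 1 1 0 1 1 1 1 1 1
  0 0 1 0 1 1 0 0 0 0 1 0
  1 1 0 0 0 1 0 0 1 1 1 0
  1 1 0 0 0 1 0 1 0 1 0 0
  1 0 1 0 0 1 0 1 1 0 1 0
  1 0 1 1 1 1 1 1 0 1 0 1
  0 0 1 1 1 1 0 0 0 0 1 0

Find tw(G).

A width-4 tree decomposition is:
Bags: B1 = {1, 3, 5, 6, 11}  B2 = {3, 5, 6, 11, 12}  B3 = {1, 3, 6, 10, 11}  B4 = {4, 5, 6, 11, 12}  B5 = {1, 6, 8, 10, 11}  B6 = {1, 6, 8, 9, 10}  B7 = {3, 5, 6, 7, 11}  B8 = {1, 2, 6, 8, 9}
Tree: B1–B2, B1–B3, B2–B4, B3–B5, B5–B6, B1–B7, B6–B8
The largest bag has 5 vertices, giving width 4; this decomposition certifies tw(G) ≤ 4. On the other hand G contains the 5-clique {1, 2, 6, 8, 9}. A clique must lie in a single bag of any decomposition, so no decomposition can have width below 4. Therefore the treewidth is 4.

4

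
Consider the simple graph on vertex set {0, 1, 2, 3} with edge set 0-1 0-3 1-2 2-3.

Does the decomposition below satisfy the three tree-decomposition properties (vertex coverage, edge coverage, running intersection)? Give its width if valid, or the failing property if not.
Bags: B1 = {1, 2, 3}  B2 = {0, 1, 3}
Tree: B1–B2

Yes; width 2.

Checking the three conditions: (i) the bags cover all of {0, 1, 2, 3}; (ii) for each edge, some bag contains both endpoints; (iii) the bags containing any fixed vertex form a subtree. All hold, so the decomposition is valid with width 3 − 1 = 2.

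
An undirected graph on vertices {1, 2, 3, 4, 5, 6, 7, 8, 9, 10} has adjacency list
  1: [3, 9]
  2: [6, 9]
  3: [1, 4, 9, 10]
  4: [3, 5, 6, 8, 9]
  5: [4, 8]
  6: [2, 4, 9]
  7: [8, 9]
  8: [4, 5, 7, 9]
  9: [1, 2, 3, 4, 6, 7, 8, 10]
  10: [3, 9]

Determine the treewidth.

A width-2 tree decomposition is:
Bags: B1 = {3, 4, 9}  B2 = {4, 6, 9}  B3 = {3, 9, 10}  B4 = {4, 8, 9}  B5 = {2, 6, 9}  B6 = {1, 3, 9}  B7 = {7, 8, 9}  B8 = {4, 5, 8}
Tree: B1–B2, B1–B3, B1–B4, B2–B5, B3–B6, B4–B7, B4–B8
Each bag holds 3 vertices, so the decomposition has width 2, which upper-bounds the treewidth. Conversely, {2, 6, 9} is a clique of size 3, and the vertices of any clique must share a bag in every tree decomposition; so some bag has ≥ 3 vertices and tw(G) ≥ 2. Combining the bounds, tw(G) = 2.

2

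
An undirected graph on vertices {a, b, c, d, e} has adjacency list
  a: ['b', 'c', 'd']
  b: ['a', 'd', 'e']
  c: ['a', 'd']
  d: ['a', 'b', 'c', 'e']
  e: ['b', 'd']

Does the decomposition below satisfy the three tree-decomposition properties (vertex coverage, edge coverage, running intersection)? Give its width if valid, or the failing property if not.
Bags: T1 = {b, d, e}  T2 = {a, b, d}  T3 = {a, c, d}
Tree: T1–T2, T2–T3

Checking the three conditions: (i) the bags cover all of {a, b, c, d, e}; (ii) for each edge, some bag contains both endpoints; (iii) the bags containing any fixed vertex form a subtree. All hold, so the decomposition is valid with width 3 − 1 = 2.

Yes; width 2.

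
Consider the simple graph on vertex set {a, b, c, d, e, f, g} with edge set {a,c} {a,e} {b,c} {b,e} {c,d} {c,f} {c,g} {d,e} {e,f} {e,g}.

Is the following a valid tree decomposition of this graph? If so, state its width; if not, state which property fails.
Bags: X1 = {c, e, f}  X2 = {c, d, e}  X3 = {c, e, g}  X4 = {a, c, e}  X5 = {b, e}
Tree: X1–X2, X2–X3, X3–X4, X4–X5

No — edge (c,b) lies in no bag.

A tree decomposition must satisfy three properties: every vertex lies in some bag; for every edge, both endpoints lie together in some bag; and for every vertex, the bags containing it form a connected subtree. Here edge (c,b) lies in no bag, so the decomposition is invalid.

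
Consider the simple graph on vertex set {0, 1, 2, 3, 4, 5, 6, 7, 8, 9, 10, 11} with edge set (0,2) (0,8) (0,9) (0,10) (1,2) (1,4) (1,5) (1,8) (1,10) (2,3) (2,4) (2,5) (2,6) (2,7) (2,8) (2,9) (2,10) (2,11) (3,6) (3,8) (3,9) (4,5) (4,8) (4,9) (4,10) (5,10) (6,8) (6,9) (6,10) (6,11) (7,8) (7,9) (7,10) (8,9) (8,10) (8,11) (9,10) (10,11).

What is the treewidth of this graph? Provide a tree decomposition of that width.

Each bag holds 5 vertices, so the decomposition has width 4, which upper-bounds the treewidth. For the lower bound, the 5 vertices {1, 2, 4, 8, 10} are pairwise adjacent, and any tree decomposition puts a clique entirely inside one bag — forcing width ≥ 4. Combining the bounds, tw(G) = 4.

Treewidth 4.
One optimal decomposition is:
Bags: B1 = {2, 6, 8, 9, 10}  B2 = {2, 4, 8, 9, 10}  B3 = {0, 2, 8, 9, 10}  B4 = {2, 6, 8, 10, 11}  B5 = {2, 7, 8, 9, 10}  B6 = {1, 2, 4, 8, 10}  B7 = {2, 3, 6, 8, 9}  B8 = {1, 2, 4, 5, 10}
Tree: B1–B2, B1–B3, B1–B4, B2–B5, B2–B6, B1–B7, B6–B8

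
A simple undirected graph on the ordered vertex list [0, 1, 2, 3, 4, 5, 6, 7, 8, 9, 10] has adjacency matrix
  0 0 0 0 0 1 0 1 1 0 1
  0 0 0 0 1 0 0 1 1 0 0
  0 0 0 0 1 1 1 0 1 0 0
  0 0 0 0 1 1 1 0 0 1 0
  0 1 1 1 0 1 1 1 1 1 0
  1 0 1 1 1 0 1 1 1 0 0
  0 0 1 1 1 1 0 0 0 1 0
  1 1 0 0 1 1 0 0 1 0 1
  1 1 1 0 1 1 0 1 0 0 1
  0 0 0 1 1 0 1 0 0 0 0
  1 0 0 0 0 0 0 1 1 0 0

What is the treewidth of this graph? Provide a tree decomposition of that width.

Treewidth 3.
One such decomposition:
Bags: B1 = {2, 4, 5, 8}  B2 = {2, 4, 5, 6}  B3 = {4, 5, 7, 8}  B4 = {3, 4, 5, 6}  B5 = {3, 4, 6, 9}  B6 = {0, 5, 7, 8}  B7 = {0, 7, 8, 10}  B8 = {1, 4, 7, 8}
Tree: B1–B2, B1–B3, B2–B4, B4–B5, B3–B6, B6–B7, B3–B8

The largest bag has 4 vertices, giving width 3; this decomposition certifies tw(G) ≤ 3. On the other hand G contains the 4-clique {0, 7, 8, 10}. A clique must lie in a single bag of any decomposition, so no decomposition can have width below 3. Combining the bounds, tw(G) = 3.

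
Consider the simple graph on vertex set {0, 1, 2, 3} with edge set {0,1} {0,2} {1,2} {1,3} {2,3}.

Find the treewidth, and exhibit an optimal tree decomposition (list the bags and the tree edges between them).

Each bag holds 3 vertices, so the decomposition has width 2, which upper-bounds the treewidth. On the other hand G contains the 3-clique {0, 1, 2}. A clique must lie in a single bag of any decomposition, so no decomposition can have width below 2. Therefore the treewidth is 2.

Treewidth 2.
One optimal decomposition is:
Bags: B1 = {0, 1, 2}  B2 = {1, 2, 3}
Tree: B1–B2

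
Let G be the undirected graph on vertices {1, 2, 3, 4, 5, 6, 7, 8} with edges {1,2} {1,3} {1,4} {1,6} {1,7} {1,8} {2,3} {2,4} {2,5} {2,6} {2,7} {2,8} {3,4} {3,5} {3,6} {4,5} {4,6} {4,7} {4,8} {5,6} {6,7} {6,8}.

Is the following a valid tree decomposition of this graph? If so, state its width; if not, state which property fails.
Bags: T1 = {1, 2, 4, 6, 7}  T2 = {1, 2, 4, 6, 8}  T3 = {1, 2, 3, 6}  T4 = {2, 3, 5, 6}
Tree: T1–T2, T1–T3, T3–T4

No — edge (4,3) lies in no bag.

A tree decomposition must satisfy three properties: every vertex lies in some bag; for every edge, both endpoints lie together in some bag; and for every vertex, the bags containing it form a connected subtree. Here edge (4,3) lies in no bag, so the decomposition is invalid.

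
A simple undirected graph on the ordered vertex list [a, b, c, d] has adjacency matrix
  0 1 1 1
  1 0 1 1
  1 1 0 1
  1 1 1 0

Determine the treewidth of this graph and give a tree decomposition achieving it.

A single bag containing all 4 vertices is trivially a valid decomposition of width 3. On the other hand G contains the 4-clique {a, b, c, d}. A clique must lie in a single bag of any decomposition, so no decomposition can have width below 3. Hence tw(G) = 3 exactly.

Treewidth 3.
Bags: B1 = {a, b, c, d}
Tree: (single bag)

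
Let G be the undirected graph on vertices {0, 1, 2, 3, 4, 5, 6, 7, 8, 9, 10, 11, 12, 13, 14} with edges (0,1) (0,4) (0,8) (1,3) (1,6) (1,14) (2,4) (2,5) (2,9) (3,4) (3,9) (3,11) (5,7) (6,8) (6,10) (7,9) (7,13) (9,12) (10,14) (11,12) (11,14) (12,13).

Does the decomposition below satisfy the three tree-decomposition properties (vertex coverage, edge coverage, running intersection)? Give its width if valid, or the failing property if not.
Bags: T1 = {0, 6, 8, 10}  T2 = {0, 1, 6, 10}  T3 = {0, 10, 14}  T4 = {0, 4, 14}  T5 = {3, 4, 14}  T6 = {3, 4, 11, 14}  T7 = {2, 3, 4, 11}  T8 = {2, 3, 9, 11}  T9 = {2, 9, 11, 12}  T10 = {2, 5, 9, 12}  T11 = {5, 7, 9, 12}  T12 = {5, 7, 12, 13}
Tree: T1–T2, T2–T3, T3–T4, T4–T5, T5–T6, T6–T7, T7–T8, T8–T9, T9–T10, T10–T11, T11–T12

A tree decomposition must satisfy three properties: every vertex lies in some bag; for every edge, both endpoints lie together in some bag; and for every vertex, the bags containing it form a connected subtree. Here edge (1,14) lies in no bag, so the decomposition is invalid.

No — edge (1,14) lies in no bag.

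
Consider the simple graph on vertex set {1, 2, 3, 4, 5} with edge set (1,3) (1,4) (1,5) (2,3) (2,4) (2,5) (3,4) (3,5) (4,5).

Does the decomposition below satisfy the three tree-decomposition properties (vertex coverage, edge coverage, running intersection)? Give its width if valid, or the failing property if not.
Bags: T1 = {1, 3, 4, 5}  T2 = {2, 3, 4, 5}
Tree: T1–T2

Vertex coverage: the bags together contain {1, 2, 3, 4, 5}, the full vertex set. Edge coverage: each edge of G has both endpoints in at least one bag. Running intersection: for every vertex, the bags containing it form a connected subtree. All three properties hold, so this is a valid tree decomposition of width max|bag| − 1 = 3, and hence tw(G) ≤ 3.

Yes; width 3.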